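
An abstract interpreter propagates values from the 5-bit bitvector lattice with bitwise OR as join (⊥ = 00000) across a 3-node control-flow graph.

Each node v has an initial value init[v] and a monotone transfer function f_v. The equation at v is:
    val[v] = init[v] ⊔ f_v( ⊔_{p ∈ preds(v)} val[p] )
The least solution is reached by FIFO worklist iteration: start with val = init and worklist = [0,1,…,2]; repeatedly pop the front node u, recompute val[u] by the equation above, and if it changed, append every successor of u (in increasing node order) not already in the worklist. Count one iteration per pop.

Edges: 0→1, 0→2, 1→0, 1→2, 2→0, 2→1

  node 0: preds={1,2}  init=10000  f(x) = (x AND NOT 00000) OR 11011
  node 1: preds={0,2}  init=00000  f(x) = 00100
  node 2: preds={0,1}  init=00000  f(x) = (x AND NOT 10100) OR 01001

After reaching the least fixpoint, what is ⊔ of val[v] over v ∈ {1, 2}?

01111

Trace (6 dequeues):
  [1] u=0 | in 00000 | out 11011 | prev 10000 | push {}
  [2] u=1 | in 11011 | out 00100 | prev 00000 | push {0}
  [3] u=2 | in 11111 | out 01011 | prev 00000 | push {1}
  [4] u=0 | in 01111 | out 11111 | prev 11011 | push {2}
  [5] u=1 | in 11111 | out 00100 | ==
  [6] u=2 | in 11111 | out 01011 | ==

Converged values:
  [0] 11111
  [1] 00100
  [2] 01011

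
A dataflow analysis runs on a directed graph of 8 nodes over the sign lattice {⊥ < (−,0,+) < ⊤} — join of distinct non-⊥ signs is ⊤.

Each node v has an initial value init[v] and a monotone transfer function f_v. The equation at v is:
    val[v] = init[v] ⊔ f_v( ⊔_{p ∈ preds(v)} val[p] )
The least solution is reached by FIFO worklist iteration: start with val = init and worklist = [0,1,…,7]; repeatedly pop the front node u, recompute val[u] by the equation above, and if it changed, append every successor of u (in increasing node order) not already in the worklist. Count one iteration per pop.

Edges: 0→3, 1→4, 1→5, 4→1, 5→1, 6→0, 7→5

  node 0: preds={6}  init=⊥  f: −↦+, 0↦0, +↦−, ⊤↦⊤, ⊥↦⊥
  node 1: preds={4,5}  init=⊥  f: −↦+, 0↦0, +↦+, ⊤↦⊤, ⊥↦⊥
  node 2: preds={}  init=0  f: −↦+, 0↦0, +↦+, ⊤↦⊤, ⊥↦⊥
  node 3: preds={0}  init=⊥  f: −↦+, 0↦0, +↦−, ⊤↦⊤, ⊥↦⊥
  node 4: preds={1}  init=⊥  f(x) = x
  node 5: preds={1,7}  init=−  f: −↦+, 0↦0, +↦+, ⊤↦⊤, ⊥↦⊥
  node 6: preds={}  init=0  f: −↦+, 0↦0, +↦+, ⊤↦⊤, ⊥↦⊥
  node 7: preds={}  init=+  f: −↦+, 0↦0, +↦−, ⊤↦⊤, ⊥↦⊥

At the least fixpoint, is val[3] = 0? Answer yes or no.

yes

Trace (12 dequeues):
  [1] u=0 | in 0 | out 0 | prev ⊥ | push {}
  [2] u=1 | in − | out + | prev ⊥ | push {}
  [3] u=2 | in ⊥ | out 0 | ==
  [4] u=3 | in 0 | out 0 | prev ⊥ | push {}
  [5] u=4 | in + | out + | prev ⊥ | push {1}
  [6] u=5 | in + | out ⊤ | prev − | push {}
  [7] u=6 | in ⊥ | out 0 | ==
  [8] u=7 | in ⊥ | out + | ==
  [9] u=1 | in ⊤ | out ⊤ | prev + | push {4,5}
  [10] u=4 | in ⊤ | out ⊤ | prev + | push {1}
  [11] u=5 | in ⊤ | out ⊤ | ==
  [12] u=1 | in ⊤ | out ⊤ | ==

Converged values:
  [0] 0
  [1] ⊤
  [2] 0
  [3] 0
  [4] ⊤
  [5] ⊤
  [6] 0
  [7] +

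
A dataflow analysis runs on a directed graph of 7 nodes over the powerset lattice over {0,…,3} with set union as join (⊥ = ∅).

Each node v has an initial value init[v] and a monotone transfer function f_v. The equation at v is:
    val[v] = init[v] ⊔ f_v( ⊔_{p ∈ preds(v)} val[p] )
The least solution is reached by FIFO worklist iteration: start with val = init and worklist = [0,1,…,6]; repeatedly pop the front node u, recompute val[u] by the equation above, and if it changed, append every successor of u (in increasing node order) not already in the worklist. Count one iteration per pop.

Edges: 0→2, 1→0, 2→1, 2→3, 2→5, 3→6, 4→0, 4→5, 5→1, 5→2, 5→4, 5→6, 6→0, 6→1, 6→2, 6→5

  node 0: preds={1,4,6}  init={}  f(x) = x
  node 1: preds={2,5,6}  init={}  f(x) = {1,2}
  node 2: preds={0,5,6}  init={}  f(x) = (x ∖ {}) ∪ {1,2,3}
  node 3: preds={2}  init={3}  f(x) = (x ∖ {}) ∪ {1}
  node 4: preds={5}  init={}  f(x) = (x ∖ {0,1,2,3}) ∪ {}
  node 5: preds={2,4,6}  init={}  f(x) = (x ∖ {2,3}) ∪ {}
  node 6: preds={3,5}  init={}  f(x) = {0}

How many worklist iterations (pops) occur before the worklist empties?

17

Iteration log — 17 steps:
  step 1. node 0  ⊔preds={}  new={}  stable
  step 2. node 1  ⊔preds={}  new={1,2}  old={}  +wl: 0
  step 3. node 2  ⊔preds={}  new={1,2,3}  old={}  +wl: 1
  step 4. node 3  ⊔preds={1,2,3}  new={1,2,3}  old={3}  +wl: 
  step 5. node 4  ⊔preds={}  new={}  stable
  step 6. node 5  ⊔preds={1,2,3}  new={1}  old={}  +wl: 2,4
  step 7. node 6  ⊔preds={1,2,3}  new={0}  old={}  +wl: 5
  step 8. node 0  ⊔preds={0,1,2}  new={0,1,2}  old={}  +wl: 
  step 9. node 1  ⊔preds={0,1,2,3}  new={1,2}  stable
  step 10. node 2  ⊔preds={0,1,2}  new={0,1,2,3}  old={1,2,3}  +wl: 1,3
  step 11. node 4  ⊔preds={1}  new={}  stable
  step 12. node 5  ⊔preds={0,1,2,3}  new={0,1}  old={1}  +wl: 2,4,6
  step 13. node 1  ⊔preds={0,1,2,3}  new={1,2}  stable
  step 14. node 3  ⊔preds={0,1,2,3}  new={0,1,2,3}  old={1,2,3}  +wl: 
  step 15. node 2  ⊔preds={0,1,2}  new={0,1,2,3}  stable
  step 16. node 4  ⊔preds={0,1}  new={}  stable
  step 17. node 6  ⊔preds={0,1,2,3}  new={0}  stable

Least fixpoint reached:
  node 0: {0,1,2}
  node 1: {1,2}
  node 2: {0,1,2,3}
  node 3: {0,1,2,3}
  node 4: {}
  node 5: {0,1}
  node 6: {0}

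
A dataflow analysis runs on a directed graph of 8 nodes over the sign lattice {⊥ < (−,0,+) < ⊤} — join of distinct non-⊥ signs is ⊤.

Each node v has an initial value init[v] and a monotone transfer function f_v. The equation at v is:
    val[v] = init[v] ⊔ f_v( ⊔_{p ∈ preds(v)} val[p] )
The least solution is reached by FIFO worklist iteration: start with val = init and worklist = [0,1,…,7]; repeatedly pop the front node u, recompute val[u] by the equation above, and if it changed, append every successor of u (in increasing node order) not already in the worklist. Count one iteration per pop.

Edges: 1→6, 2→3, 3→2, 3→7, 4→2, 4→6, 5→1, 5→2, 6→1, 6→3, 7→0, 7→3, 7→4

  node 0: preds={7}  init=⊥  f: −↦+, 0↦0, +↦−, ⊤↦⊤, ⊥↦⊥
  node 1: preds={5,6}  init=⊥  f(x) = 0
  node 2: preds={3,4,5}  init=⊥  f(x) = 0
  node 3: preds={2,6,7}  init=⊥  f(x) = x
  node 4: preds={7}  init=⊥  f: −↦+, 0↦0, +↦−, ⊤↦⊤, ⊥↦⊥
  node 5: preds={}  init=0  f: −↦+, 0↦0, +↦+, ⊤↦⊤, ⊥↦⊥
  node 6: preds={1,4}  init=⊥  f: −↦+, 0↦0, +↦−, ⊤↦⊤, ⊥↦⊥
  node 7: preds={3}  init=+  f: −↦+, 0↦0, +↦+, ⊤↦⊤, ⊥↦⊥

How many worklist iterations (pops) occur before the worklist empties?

15

Worklist (15 pops):
  #1 pop 0: in=+ → − (was ⊥); enqueue []
  #2 pop 1: in=0 → 0 (was ⊥); enqueue []
  #3 pop 2: in=0 → 0 (was ⊥); enqueue []
  #4 pop 3: in=⊤ → ⊤ (was ⊥); enqueue [2]
  #5 pop 4: in=+ → − (was ⊥); enqueue []
  #6 pop 5: in=⊥ → 0 (no change)
  #7 pop 6: in=⊤ → ⊤ (was ⊥); enqueue [1,3]
  #8 pop 7: in=⊤ → ⊤ (was +); enqueue [0,4]
  #9 pop 2: in=⊤ → 0 (no change)
  #10 pop 1: in=⊤ → 0 (no change)
  #11 pop 3: in=⊤ → ⊤ (no change)
  #12 pop 0: in=⊤ → ⊤ (was −); enqueue []
  #13 pop 4: in=⊤ → ⊤ (was −); enqueue [2,6]
  #14 pop 2: in=⊤ → 0 (no change)
  #15 pop 6: in=⊤ → ⊤ (no change)

Fixpoint:
  val[0] = ⊤
  val[1] = 0
  val[2] = 0
  val[3] = ⊤
  val[4] = ⊤
  val[5] = 0
  val[6] = ⊤
  val[7] = ⊤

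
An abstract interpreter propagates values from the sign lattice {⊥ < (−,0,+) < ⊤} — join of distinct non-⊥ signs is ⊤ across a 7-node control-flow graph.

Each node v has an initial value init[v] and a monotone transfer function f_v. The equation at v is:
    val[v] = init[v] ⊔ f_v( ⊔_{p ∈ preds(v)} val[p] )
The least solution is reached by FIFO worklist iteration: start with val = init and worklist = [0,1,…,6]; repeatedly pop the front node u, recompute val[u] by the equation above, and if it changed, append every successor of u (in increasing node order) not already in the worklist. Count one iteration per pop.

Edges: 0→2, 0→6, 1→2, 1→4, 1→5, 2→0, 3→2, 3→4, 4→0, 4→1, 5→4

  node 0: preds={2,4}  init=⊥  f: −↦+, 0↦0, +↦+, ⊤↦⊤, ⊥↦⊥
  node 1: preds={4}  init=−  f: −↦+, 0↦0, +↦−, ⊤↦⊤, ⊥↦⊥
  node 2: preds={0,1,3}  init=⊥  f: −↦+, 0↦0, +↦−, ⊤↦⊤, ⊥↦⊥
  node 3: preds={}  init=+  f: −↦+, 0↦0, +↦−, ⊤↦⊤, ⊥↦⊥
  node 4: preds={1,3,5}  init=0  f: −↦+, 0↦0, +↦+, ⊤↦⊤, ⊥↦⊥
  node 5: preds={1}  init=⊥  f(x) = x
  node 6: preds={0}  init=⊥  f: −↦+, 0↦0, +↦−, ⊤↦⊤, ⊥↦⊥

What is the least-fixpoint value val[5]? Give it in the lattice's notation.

⊤

Iteration log — 12 steps:
  step 1. node 0  ⊔preds=0  new=0  old=⊥  +wl: 
  step 2. node 1  ⊔preds=0  new=⊤  old=−  +wl: 
  step 3. node 2  ⊔preds=⊤  new=⊤  old=⊥  +wl: 0
  step 4. node 3  ⊔preds=⊥  new=+  stable
  step 5. node 4  ⊔preds=⊤  new=⊤  old=0  +wl: 1
  step 6. node 5  ⊔preds=⊤  new=⊤  old=⊥  +wl: 4
  step 7. node 6  ⊔preds=0  new=0  old=⊥  +wl: 
  step 8. node 0  ⊔preds=⊤  new=⊤  old=0  +wl: 2,6
  step 9. node 1  ⊔preds=⊤  new=⊤  stable
  step 10. node 4  ⊔preds=⊤  new=⊤  stable
  step 11. node 2  ⊔preds=⊤  new=⊤  stable
  step 12. node 6  ⊔preds=⊤  new=⊤  old=0  +wl: 

Least fixpoint reached:
  node 0: ⊤
  node 1: ⊤
  node 2: ⊤
  node 3: +
  node 4: ⊤
  node 5: ⊤
  node 6: ⊤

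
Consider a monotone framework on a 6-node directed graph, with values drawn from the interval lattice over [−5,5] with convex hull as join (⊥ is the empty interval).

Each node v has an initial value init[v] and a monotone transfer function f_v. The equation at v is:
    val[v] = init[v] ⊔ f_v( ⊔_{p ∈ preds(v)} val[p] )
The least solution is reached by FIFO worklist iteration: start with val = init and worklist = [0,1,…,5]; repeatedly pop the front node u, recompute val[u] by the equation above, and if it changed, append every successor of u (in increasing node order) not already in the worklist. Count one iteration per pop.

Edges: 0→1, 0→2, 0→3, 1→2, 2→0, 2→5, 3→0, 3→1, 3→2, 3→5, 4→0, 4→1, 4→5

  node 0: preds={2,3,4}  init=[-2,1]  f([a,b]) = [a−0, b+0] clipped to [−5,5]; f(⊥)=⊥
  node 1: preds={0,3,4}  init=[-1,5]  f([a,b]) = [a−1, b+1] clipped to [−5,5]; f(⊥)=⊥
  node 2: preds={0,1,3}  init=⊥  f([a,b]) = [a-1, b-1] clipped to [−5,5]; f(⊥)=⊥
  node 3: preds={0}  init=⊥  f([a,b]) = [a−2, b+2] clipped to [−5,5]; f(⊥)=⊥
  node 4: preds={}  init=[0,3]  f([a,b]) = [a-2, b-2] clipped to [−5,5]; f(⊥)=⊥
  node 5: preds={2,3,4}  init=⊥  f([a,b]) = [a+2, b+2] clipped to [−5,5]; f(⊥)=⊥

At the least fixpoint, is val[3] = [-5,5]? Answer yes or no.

Worklist (15 pops):
  #1 pop 0: in=[0,3] → [-2,3] (was [-2,1]); enqueue []
  #2 pop 1: in=[-2,3] → [-3,5] (was [-1,5]); enqueue []
  #3 pop 2: in=[-3,5] → [-4,4] (was ⊥); enqueue [0]
  #4 pop 3: in=[-2,3] → [-4,5] (was ⊥); enqueue [1,2]
  #5 pop 4: in=⊥ → [0,3] (no change)
  #6 pop 5: in=[-4,5] → [-2,5] (was ⊥); enqueue []
  #7 pop 0: in=[-4,5] → [-4,5] (was [-2,3]); enqueue [3]
  #8 pop 1: in=[-4,5] → [-5,5] (was [-3,5]); enqueue []
  #9 pop 2: in=[-5,5] → [-5,4] (was [-4,4]); enqueue [0,5]
  #10 pop 3: in=[-4,5] → [-5,5] (was [-4,5]); enqueue [1,2]
  #11 pop 0: in=[-5,5] → [-5,5] (was [-4,5]); enqueue [3]
  #12 pop 5: in=[-5,5] → [-3,5] (was [-2,5]); enqueue []
  #13 pop 1: in=[-5,5] → [-5,5] (no change)
  #14 pop 2: in=[-5,5] → [-5,4] (no change)
  #15 pop 3: in=[-5,5] → [-5,5] (no change)

Fixpoint:
  val[0] = [-5,5]
  val[1] = [-5,5]
  val[2] = [-5,4]
  val[3] = [-5,5]
  val[4] = [0,3]
  val[5] = [-3,5]

yes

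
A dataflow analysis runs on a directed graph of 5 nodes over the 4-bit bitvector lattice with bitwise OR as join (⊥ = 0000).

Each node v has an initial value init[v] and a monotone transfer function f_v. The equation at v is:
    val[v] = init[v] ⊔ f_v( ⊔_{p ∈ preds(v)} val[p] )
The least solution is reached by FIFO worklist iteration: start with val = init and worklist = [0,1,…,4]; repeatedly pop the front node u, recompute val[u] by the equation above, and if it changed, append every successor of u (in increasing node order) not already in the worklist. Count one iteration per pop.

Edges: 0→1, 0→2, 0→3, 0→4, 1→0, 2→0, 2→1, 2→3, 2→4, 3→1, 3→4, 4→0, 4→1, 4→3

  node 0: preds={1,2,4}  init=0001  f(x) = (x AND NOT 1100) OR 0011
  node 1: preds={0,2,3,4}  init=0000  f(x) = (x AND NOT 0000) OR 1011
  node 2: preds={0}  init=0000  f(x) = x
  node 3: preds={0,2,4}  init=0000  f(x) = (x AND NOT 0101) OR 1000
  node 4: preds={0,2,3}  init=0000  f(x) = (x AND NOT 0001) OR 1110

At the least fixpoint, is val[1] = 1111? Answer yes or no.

Iteration log — 9 steps:
  step 1. node 0  ⊔preds=0000  new=0011  old=0001  +wl: 
  step 2. node 1  ⊔preds=0011  new=1011  old=0000  +wl: 0
  step 3. node 2  ⊔preds=0011  new=0011  old=0000  +wl: 1
  step 4. node 3  ⊔preds=0011  new=1010  old=0000  +wl: 
  step 5. node 4  ⊔preds=1011  new=1110  old=0000  +wl: 3
  step 6. node 0  ⊔preds=1111  new=0011  stable
  step 7. node 1  ⊔preds=1111  new=1111  old=1011  +wl: 0
  step 8. node 3  ⊔preds=1111  new=1010  stable
  step 9. node 0  ⊔preds=1111  new=0011  stable

Least fixpoint reached:
  node 0: 0011
  node 1: 1111
  node 2: 0011
  node 3: 1010
  node 4: 1110

yes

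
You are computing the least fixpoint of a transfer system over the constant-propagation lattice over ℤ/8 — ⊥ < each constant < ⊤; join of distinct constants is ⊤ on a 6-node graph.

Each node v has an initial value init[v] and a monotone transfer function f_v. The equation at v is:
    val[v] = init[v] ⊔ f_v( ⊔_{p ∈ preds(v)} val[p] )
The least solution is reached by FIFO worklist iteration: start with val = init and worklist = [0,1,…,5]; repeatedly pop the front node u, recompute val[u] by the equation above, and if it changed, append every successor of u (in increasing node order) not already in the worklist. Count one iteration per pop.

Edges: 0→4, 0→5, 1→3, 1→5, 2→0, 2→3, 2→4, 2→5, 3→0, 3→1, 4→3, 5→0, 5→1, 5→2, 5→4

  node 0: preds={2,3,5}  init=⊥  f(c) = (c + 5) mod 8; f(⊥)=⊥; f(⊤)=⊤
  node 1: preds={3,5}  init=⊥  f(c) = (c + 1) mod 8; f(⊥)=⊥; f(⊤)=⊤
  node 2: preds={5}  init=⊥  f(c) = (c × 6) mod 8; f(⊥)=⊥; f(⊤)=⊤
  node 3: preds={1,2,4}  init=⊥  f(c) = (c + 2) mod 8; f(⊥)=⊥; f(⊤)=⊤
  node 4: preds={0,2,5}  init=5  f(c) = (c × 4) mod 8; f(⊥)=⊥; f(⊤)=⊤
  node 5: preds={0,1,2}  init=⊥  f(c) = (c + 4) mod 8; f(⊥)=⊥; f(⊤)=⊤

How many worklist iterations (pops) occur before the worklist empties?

Worklist (18 pops):
  #1 pop 0: in=⊥ → ⊥ (no change)
  #2 pop 1: in=⊥ → ⊥ (no change)
  #3 pop 2: in=⊥ → ⊥ (no change)
  #4 pop 3: in=5 → 7 (was ⊥); enqueue [0,1]
  #5 pop 4: in=⊥ → 5 (no change)
  #6 pop 5: in=⊥ → ⊥ (no change)
  #7 pop 0: in=7 → 4 (was ⊥); enqueue [4,5]
  #8 pop 1: in=7 → 0 (was ⊥); enqueue [3]
  #9 pop 4: in=4 → ⊤ (was 5); enqueue []
  #10 pop 5: in=⊤ → ⊤ (was ⊥); enqueue [0,1,2,4]
  #11 pop 3: in=⊤ → ⊤ (was 7); enqueue []
  #12 pop 0: in=⊤ → ⊤ (was 4); enqueue [5]
  #13 pop 1: in=⊤ → ⊤ (was 0); enqueue [3]
  #14 pop 2: in=⊤ → ⊤ (was ⊥); enqueue [0]
  #15 pop 4: in=⊤ → ⊤ (no change)
  #16 pop 5: in=⊤ → ⊤ (no change)
  #17 pop 3: in=⊤ → ⊤ (no change)
  #18 pop 0: in=⊤ → ⊤ (no change)

Fixpoint:
  val[0] = ⊤
  val[1] = ⊤
  val[2] = ⊤
  val[3] = ⊤
  val[4] = ⊤
  val[5] = ⊤

18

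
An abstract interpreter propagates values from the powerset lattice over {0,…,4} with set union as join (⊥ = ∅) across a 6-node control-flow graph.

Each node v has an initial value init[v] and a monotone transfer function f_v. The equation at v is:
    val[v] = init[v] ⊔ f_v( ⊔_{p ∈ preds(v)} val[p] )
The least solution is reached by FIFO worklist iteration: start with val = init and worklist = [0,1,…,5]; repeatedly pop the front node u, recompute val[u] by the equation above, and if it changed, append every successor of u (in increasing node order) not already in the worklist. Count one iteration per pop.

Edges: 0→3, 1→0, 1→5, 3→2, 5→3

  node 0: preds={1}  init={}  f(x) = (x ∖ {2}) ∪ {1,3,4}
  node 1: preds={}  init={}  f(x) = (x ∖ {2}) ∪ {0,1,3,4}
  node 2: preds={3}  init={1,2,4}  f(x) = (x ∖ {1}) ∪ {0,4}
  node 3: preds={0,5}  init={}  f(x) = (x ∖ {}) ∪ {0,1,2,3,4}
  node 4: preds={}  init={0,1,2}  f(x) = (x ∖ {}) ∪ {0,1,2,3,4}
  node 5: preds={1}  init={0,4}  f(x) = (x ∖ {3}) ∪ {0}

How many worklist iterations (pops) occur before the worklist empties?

9

Iteration log — 9 steps:
  step 1. node 0  ⊔preds={}  new={1,3,4}  old={}  +wl: 
  step 2. node 1  ⊔preds={}  new={0,1,3,4}  old={}  +wl: 0
  step 3. node 2  ⊔preds={}  new={0,1,2,4}  old={1,2,4}  +wl: 
  step 4. node 3  ⊔preds={0,1,3,4}  new={0,1,2,3,4}  old={}  +wl: 2
  step 5. node 4  ⊔preds={}  new={0,1,2,3,4}  old={0,1,2}  +wl: 
  step 6. node 5  ⊔preds={0,1,3,4}  new={0,1,4}  old={0,4}  +wl: 3
  step 7. node 0  ⊔preds={0,1,3,4}  new={0,1,3,4}  old={1,3,4}  +wl: 
  step 8. node 2  ⊔preds={0,1,2,3,4}  new={0,1,2,3,4}  old={0,1,2,4}  +wl: 
  step 9. node 3  ⊔preds={0,1,3,4}  new={0,1,2,3,4}  stable

Least fixpoint reached:
  node 0: {0,1,3,4}
  node 1: {0,1,3,4}
  node 2: {0,1,2,3,4}
  node 3: {0,1,2,3,4}
  node 4: {0,1,2,3,4}
  node 5: {0,1,4}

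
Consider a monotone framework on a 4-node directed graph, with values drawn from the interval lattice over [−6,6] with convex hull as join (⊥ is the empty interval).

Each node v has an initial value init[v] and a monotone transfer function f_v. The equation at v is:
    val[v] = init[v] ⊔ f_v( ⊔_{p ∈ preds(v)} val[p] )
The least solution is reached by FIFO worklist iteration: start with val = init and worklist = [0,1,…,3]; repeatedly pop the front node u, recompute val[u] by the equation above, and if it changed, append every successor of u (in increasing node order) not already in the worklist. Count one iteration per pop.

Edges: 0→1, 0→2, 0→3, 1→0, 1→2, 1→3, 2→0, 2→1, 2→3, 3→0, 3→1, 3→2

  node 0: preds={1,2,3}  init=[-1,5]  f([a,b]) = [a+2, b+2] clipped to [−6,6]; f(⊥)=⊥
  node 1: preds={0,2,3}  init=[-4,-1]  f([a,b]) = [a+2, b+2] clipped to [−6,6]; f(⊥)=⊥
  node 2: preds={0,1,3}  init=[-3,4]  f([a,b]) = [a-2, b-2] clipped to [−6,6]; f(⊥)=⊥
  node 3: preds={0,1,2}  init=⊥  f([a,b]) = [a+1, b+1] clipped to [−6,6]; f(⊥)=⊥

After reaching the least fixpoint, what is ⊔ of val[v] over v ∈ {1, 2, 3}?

Iteration log — 8 steps:
  step 1. node 0  ⊔preds=[-4,4]  new=[-2,6]  old=[-1,5]  +wl: 
  step 2. node 1  ⊔preds=[-3,6]  new=[-4,6]  old=[-4,-1]  +wl: 0
  step 3. node 2  ⊔preds=[-4,6]  new=[-6,4]  old=[-3,4]  +wl: 1
  step 4. node 3  ⊔preds=[-6,6]  new=[-5,6]  old=⊥  +wl: 2
  step 5. node 0  ⊔preds=[-6,6]  new=[-4,6]  old=[-2,6]  +wl: 3
  step 6. node 1  ⊔preds=[-6,6]  new=[-4,6]  stable
  step 7. node 2  ⊔preds=[-5,6]  new=[-6,4]  stable
  step 8. node 3  ⊔preds=[-6,6]  new=[-5,6]  stable

Least fixpoint reached:
  node 0: [-4,6]
  node 1: [-4,6]
  node 2: [-6,4]
  node 3: [-5,6]

[-6,6]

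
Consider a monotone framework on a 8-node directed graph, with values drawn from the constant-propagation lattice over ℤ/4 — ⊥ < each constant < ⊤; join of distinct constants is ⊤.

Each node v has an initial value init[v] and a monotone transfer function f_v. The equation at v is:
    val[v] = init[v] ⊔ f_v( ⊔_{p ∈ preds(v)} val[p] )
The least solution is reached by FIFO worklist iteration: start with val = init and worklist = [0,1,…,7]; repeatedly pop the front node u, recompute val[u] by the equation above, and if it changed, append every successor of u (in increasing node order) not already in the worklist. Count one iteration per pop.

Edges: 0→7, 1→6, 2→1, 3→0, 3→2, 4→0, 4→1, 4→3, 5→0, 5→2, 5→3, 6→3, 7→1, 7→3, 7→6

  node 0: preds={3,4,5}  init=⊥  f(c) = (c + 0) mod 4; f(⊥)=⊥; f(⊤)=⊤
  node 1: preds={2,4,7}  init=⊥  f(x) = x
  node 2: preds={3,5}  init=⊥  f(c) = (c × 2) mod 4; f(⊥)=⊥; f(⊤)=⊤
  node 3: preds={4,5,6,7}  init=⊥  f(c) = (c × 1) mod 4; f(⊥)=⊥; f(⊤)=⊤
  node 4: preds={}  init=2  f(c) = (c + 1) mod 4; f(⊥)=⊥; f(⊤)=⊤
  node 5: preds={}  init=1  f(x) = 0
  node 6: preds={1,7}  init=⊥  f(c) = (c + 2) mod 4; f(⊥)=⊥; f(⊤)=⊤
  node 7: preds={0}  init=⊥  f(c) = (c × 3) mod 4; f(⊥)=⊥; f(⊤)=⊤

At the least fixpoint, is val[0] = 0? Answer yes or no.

Trace (15 dequeues):
  [1] u=0 | in ⊤ | out ⊤ | prev ⊥ | push {}
  [2] u=1 | in 2 | out 2 | prev ⊥ | push {}
  [3] u=2 | in 1 | out 2 | prev ⊥ | push {1}
  [4] u=3 | in ⊤ | out ⊤ | prev ⊥ | push {0,2}
  [5] u=4 | in ⊥ | out 2 | ==
  [6] u=5 | in ⊥ | out ⊤ | prev 1 | push {3}
  [7] u=6 | in 2 | out 0 | prev ⊥ | push {}
  [8] u=7 | in ⊤ | out ⊤ | prev ⊥ | push {6}
  [9] u=1 | in ⊤ | out ⊤ | prev 2 | push {}
  [10] u=0 | in ⊤ | out ⊤ | ==
  [11] u=2 | in ⊤ | out ⊤ | prev 2 | push {1}
  [12] u=3 | in ⊤ | out ⊤ | ==
  [13] u=6 | in ⊤ | out ⊤ | prev 0 | push {3}
  [14] u=1 | in ⊤ | out ⊤ | ==
  [15] u=3 | in ⊤ | out ⊤ | ==

Converged values:
  [0] ⊤
  [1] ⊤
  [2] ⊤
  [3] ⊤
  [4] 2
  [5] ⊤
  [6] ⊤
  [7] ⊤

no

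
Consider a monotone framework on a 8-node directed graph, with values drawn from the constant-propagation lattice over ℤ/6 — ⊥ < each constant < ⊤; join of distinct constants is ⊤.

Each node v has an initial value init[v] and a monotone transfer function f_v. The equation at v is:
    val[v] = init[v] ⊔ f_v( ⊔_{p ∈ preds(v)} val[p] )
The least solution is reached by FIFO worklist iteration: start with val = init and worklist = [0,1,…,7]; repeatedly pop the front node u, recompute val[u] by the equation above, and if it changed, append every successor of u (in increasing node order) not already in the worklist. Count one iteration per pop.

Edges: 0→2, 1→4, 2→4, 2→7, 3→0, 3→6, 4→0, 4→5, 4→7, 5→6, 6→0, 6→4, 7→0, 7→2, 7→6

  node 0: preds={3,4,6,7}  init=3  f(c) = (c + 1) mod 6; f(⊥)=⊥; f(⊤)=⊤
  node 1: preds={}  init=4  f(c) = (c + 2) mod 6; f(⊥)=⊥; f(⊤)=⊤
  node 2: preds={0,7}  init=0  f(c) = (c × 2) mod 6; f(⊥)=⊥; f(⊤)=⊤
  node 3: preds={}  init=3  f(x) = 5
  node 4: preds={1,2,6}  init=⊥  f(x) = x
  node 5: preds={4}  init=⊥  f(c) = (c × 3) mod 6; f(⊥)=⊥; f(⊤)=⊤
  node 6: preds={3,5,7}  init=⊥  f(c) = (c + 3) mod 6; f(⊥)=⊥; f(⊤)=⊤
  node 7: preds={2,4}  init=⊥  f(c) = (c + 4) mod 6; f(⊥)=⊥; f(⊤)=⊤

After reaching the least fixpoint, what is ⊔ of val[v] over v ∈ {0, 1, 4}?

Worklist (12 pops):
  #1 pop 0: in=3 → ⊤ (was 3); enqueue []
  #2 pop 1: in=⊥ → 4 (no change)
  #3 pop 2: in=⊤ → ⊤ (was 0); enqueue []
  #4 pop 3: in=⊥ → ⊤ (was 3); enqueue [0]
  #5 pop 4: in=⊤ → ⊤ (was ⊥); enqueue []
  #6 pop 5: in=⊤ → ⊤ (was ⊥); enqueue []
  #7 pop 6: in=⊤ → ⊤ (was ⊥); enqueue [4]
  #8 pop 7: in=⊤ → ⊤ (was ⊥); enqueue [2,6]
  #9 pop 0: in=⊤ → ⊤ (no change)
  #10 pop 4: in=⊤ → ⊤ (no change)
  #11 pop 2: in=⊤ → ⊤ (no change)
  #12 pop 6: in=⊤ → ⊤ (no change)

Fixpoint:
  val[0] = ⊤
  val[1] = 4
  val[2] = ⊤
  val[3] = ⊤
  val[4] = ⊤
  val[5] = ⊤
  val[6] = ⊤
  val[7] = ⊤

⊤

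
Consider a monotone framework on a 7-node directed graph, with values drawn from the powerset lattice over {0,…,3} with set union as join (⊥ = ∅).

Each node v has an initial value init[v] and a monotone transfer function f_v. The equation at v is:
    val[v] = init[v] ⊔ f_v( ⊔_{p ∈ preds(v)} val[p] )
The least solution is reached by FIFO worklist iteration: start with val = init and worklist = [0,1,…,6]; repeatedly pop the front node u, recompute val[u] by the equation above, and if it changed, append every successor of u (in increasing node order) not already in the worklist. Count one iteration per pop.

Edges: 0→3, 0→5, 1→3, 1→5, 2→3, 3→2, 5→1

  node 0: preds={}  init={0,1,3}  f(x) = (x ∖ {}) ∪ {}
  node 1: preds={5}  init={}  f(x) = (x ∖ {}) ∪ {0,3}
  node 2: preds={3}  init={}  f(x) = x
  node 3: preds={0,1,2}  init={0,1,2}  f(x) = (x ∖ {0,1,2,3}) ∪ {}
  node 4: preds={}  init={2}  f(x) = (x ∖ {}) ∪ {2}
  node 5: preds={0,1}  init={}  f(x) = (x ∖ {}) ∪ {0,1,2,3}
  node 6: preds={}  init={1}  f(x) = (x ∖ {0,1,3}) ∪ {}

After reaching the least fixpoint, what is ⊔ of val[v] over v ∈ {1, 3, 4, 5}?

Iteration log — 10 steps:
  step 1. node 0  ⊔preds={}  new={0,1,3}  stable
  step 2. node 1  ⊔preds={}  new={0,3}  old={}  +wl: 
  step 3. node 2  ⊔preds={0,1,2}  new={0,1,2}  old={}  +wl: 
  step 4. node 3  ⊔preds={0,1,2,3}  new={0,1,2}  stable
  step 5. node 4  ⊔preds={}  new={2}  stable
  step 6. node 5  ⊔preds={0,1,3}  new={0,1,2,3}  old={}  +wl: 1
  step 7. node 6  ⊔preds={}  new={1}  stable
  step 8. node 1  ⊔preds={0,1,2,3}  new={0,1,2,3}  old={0,3}  +wl: 3,5
  step 9. node 3  ⊔preds={0,1,2,3}  new={0,1,2}  stable
  step 10. node 5  ⊔preds={0,1,2,3}  new={0,1,2,3}  stable

Least fixpoint reached:
  node 0: {0,1,3}
  node 1: {0,1,2,3}
  node 2: {0,1,2}
  node 3: {0,1,2}
  node 4: {2}
  node 5: {0,1,2,3}
  node 6: {1}

{0,1,2,3}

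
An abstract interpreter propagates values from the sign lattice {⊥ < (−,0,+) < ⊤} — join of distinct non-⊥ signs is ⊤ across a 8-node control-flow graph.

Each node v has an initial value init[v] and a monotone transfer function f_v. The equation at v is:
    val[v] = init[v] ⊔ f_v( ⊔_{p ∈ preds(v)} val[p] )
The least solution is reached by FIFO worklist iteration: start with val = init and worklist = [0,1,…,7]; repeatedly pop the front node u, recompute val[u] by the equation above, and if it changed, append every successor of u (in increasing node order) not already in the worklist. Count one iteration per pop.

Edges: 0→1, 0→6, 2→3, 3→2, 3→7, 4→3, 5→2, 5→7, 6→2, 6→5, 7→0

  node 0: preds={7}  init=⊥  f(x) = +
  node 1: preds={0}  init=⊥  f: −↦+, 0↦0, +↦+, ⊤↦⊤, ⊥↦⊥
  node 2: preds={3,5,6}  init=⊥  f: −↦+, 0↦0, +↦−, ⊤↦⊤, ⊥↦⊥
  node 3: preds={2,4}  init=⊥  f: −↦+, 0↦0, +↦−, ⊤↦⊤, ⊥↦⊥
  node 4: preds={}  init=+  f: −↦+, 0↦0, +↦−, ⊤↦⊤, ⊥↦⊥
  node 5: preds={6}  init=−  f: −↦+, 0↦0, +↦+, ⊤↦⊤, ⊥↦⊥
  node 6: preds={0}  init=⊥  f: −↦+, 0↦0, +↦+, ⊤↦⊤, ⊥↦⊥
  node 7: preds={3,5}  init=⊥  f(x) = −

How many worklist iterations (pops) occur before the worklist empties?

14

Trace (14 dequeues):
  [1] u=0 | in ⊥ | out + | prev ⊥ | push {}
  [2] u=1 | in + | out + | prev ⊥ | push {}
  [3] u=2 | in − | out + | prev ⊥ | push {}
  [4] u=3 | in + | out − | prev ⊥ | push {2}
  [5] u=4 | in ⊥ | out + | ==
  [6] u=5 | in ⊥ | out − | ==
  [7] u=6 | in + | out + | prev ⊥ | push {5}
  [8] u=7 | in − | out − | prev ⊥ | push {0}
  [9] u=2 | in ⊤ | out ⊤ | prev + | push {3}
  [10] u=5 | in + | out ⊤ | prev − | push {2,7}
  [11] u=0 | in − | out + | ==
  [12] u=3 | in ⊤ | out ⊤ | prev − | push {}
  [13] u=2 | in ⊤ | out ⊤ | ==
  [14] u=7 | in ⊤ | out − | ==

Converged values:
  [0] +
  [1] +
  [2] ⊤
  [3] ⊤
  [4] +
  [5] ⊤
  [6] +
  [7] −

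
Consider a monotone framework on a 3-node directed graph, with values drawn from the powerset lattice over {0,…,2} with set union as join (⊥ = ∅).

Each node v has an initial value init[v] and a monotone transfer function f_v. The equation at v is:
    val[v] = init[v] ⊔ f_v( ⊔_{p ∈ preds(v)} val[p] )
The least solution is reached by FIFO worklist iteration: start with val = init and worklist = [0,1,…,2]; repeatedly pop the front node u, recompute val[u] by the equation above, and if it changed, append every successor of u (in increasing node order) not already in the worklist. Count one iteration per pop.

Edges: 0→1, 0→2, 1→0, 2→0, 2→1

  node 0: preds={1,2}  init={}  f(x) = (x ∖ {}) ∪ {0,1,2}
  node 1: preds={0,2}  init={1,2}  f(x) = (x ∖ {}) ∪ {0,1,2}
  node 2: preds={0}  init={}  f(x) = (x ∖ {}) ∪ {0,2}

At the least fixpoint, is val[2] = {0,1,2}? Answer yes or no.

Worklist (5 pops):
  #1 pop 0: in={1,2} → {0,1,2} (was {}); enqueue []
  #2 pop 1: in={0,1,2} → {0,1,2} (was {1,2}); enqueue [0]
  #3 pop 2: in={0,1,2} → {0,1,2} (was {}); enqueue [1]
  #4 pop 0: in={0,1,2} → {0,1,2} (no change)
  #5 pop 1: in={0,1,2} → {0,1,2} (no change)

Fixpoint:
  val[0] = {0,1,2}
  val[1] = {0,1,2}
  val[2] = {0,1,2}

yes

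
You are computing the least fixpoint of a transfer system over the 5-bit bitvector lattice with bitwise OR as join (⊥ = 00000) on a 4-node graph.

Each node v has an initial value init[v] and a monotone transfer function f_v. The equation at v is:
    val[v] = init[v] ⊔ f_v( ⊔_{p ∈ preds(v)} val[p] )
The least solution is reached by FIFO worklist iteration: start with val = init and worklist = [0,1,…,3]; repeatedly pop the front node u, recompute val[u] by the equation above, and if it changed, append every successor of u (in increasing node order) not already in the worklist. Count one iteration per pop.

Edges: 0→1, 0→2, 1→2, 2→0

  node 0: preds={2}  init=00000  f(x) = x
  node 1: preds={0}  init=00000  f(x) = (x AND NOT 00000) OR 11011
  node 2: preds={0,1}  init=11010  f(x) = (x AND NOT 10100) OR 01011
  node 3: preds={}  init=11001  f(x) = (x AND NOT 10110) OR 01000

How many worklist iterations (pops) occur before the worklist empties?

7

Iteration log — 7 steps:
  step 1. node 0  ⊔preds=11010  new=11010  old=00000  +wl: 
  step 2. node 1  ⊔preds=11010  new=11011  old=00000  +wl: 
  step 3. node 2  ⊔preds=11011  new=11011  old=11010  +wl: 0
  step 4. node 3  ⊔preds=00000  new=11001  stable
  step 5. node 0  ⊔preds=11011  new=11011  old=11010  +wl: 1,2
  step 6. node 1  ⊔preds=11011  new=11011  stable
  step 7. node 2  ⊔preds=11011  new=11011  stable

Least fixpoint reached:
  node 0: 11011
  node 1: 11011
  node 2: 11011
  node 3: 11001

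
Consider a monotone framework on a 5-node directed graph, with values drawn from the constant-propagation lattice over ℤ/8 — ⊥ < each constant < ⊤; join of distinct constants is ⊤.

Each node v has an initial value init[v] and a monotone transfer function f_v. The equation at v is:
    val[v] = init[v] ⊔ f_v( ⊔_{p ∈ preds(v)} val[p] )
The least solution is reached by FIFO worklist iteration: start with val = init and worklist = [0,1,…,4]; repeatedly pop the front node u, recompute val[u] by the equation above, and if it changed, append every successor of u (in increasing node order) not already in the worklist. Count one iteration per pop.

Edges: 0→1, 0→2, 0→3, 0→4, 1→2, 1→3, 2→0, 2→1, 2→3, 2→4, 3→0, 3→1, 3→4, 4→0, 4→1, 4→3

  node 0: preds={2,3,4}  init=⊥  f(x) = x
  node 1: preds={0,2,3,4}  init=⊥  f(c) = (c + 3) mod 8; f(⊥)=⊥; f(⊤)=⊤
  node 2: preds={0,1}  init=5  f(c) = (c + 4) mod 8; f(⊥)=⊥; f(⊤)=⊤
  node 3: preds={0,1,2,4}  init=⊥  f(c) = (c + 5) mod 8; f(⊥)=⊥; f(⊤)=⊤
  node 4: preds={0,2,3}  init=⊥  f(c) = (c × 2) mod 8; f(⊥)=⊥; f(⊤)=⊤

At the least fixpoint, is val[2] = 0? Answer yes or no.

no

Trace (10 dequeues):
  [1] u=0 | in 5 | out 5 | prev ⊥ | push {}
  [2] u=1 | in 5 | out 0 | prev ⊥ | push {}
  [3] u=2 | in ⊤ | out ⊤ | prev 5 | push {0,1}
  [4] u=3 | in ⊤ | out ⊤ | prev ⊥ | push {}
  [5] u=4 | in ⊤ | out ⊤ | prev ⊥ | push {3}
  [6] u=0 | in ⊤ | out ⊤ | prev 5 | push {2,4}
  [7] u=1 | in ⊤ | out ⊤ | prev 0 | push {}
  [8] u=3 | in ⊤ | out ⊤ | ==
  [9] u=2 | in ⊤ | out ⊤ | ==
  [10] u=4 | in ⊤ | out ⊤ | ==

Converged values:
  [0] ⊤
  [1] ⊤
  [2] ⊤
  [3] ⊤
  [4] ⊤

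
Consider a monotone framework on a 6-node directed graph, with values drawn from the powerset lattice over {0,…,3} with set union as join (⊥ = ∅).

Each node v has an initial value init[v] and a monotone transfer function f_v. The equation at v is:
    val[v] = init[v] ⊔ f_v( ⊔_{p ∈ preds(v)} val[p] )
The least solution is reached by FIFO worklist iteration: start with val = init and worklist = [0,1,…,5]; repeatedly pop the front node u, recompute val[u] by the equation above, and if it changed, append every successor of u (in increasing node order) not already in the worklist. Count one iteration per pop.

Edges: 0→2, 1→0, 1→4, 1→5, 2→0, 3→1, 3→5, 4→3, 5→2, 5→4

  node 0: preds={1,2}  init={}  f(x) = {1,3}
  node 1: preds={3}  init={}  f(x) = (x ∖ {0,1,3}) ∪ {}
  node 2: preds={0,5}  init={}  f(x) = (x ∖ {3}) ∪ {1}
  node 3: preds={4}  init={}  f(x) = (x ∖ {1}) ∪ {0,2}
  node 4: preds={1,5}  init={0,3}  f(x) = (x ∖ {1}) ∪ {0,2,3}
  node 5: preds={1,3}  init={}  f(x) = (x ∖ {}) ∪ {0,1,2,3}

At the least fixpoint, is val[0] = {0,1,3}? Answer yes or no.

Worklist (13 pops):
  #1 pop 0: in={} → {1,3} (was {}); enqueue []
  #2 pop 1: in={} → {} (no change)
  #3 pop 2: in={1,3} → {1} (was {}); enqueue [0]
  #4 pop 3: in={0,3} → {0,2,3} (was {}); enqueue [1]
  #5 pop 4: in={} → {0,2,3} (was {0,3}); enqueue [3]
  #6 pop 5: in={0,2,3} → {0,1,2,3} (was {}); enqueue [2,4]
  #7 pop 0: in={1} → {1,3} (no change)
  #8 pop 1: in={0,2,3} → {2} (was {}); enqueue [0,5]
  #9 pop 3: in={0,2,3} → {0,2,3} (no change)
  #10 pop 2: in={0,1,2,3} → {0,1,2} (was {1}); enqueue []
  #11 pop 4: in={0,1,2,3} → {0,2,3} (no change)
  #12 pop 0: in={0,1,2} → {1,3} (no change)
  #13 pop 5: in={0,2,3} → {0,1,2,3} (no change)

Fixpoint:
  val[0] = {1,3}
  val[1] = {2}
  val[2] = {0,1,2}
  val[3] = {0,2,3}
  val[4] = {0,2,3}
  val[5] = {0,1,2,3}

no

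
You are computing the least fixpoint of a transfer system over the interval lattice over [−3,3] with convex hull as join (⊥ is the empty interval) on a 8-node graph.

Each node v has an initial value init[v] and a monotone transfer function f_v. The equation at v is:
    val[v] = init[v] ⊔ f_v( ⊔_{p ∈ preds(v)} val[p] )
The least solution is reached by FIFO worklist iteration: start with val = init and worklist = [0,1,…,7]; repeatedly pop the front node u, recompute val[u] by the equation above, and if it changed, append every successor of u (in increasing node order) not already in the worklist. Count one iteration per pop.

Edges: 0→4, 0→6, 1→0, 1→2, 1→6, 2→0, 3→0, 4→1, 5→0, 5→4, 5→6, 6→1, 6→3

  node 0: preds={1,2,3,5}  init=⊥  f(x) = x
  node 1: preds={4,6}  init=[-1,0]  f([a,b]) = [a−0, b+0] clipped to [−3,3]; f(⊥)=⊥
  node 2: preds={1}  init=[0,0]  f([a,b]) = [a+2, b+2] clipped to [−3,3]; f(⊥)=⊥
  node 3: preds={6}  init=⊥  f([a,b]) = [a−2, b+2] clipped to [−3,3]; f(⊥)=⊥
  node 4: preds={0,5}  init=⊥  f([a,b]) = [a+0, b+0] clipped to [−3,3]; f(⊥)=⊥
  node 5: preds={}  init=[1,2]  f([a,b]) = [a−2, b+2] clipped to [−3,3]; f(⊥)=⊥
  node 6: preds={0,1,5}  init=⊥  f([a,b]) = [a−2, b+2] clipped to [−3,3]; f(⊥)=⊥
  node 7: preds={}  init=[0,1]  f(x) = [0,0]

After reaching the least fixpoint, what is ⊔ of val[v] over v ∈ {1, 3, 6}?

Worklist (17 pops):
  #1 pop 0: in=[-1,2] → [-1,2] (was ⊥); enqueue []
  #2 pop 1: in=⊥ → [-1,0] (no change)
  #3 pop 2: in=[-1,0] → [0,2] (was [0,0]); enqueue [0]
  #4 pop 3: in=⊥ → ⊥ (no change)
  #5 pop 4: in=[-1,2] → [-1,2] (was ⊥); enqueue [1]
  #6 pop 5: in=⊥ → [1,2] (no change)
  #7 pop 6: in=[-1,2] → [-3,3] (was ⊥); enqueue [3]
  #8 pop 7: in=⊥ → [0,1] (no change)
  #9 pop 0: in=[-1,2] → [-1,2] (no change)
  #10 pop 1: in=[-3,3] → [-3,3] (was [-1,0]); enqueue [0,2,6]
  #11 pop 3: in=[-3,3] → [-3,3] (was ⊥); enqueue []
  #12 pop 0: in=[-3,3] → [-3,3] (was [-1,2]); enqueue [4]
  #13 pop 2: in=[-3,3] → [-1,3] (was [0,2]); enqueue [0]
  #14 pop 6: in=[-3,3] → [-3,3] (no change)
  #15 pop 4: in=[-3,3] → [-3,3] (was [-1,2]); enqueue [1]
  #16 pop 0: in=[-3,3] → [-3,3] (no change)
  #17 pop 1: in=[-3,3] → [-3,3] (no change)

Fixpoint:
  val[0] = [-3,3]
  val[1] = [-3,3]
  val[2] = [-1,3]
  val[3] = [-3,3]
  val[4] = [-3,3]
  val[5] = [1,2]
  val[6] = [-3,3]
  val[7] = [0,1]

[-3,3]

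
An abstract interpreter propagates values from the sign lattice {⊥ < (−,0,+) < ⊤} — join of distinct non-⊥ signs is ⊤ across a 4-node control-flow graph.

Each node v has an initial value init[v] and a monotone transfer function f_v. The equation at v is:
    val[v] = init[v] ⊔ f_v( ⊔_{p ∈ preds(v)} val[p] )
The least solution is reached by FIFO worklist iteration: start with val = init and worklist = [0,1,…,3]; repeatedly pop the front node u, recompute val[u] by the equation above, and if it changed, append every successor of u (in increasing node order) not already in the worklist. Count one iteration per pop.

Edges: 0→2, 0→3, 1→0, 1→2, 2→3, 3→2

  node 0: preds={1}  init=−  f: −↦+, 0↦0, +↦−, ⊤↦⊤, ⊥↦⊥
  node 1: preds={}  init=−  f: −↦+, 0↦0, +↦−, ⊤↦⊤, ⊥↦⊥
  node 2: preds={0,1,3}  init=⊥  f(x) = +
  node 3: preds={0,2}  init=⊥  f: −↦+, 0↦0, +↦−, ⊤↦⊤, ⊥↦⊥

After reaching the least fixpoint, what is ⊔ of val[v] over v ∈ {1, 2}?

Worklist (5 pops):
  #1 pop 0: in=− → ⊤ (was −); enqueue []
  #2 pop 1: in=⊥ → − (no change)
  #3 pop 2: in=⊤ → + (was ⊥); enqueue []
  #4 pop 3: in=⊤ → ⊤ (was ⊥); enqueue [2]
  #5 pop 2: in=⊤ → + (no change)

Fixpoint:
  val[0] = ⊤
  val[1] = −
  val[2] = +
  val[3] = ⊤

⊤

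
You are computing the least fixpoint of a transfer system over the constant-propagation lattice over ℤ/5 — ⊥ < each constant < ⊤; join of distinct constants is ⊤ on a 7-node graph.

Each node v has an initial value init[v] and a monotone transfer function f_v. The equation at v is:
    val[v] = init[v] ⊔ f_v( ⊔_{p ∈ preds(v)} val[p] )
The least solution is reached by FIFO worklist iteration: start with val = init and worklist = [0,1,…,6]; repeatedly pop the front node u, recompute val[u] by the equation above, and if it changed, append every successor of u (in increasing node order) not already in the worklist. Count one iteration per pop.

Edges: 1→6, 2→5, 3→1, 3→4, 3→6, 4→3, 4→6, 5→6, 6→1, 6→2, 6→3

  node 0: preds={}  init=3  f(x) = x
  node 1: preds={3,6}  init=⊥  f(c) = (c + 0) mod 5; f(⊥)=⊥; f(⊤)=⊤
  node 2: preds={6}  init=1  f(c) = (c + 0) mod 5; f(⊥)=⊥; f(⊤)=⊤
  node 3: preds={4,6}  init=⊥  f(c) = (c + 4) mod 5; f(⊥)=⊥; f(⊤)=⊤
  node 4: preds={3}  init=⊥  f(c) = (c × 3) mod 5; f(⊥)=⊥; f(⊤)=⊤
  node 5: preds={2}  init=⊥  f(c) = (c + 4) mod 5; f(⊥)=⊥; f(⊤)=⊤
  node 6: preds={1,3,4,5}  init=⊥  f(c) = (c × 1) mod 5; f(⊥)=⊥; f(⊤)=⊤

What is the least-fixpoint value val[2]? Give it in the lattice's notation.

⊤

Trace (21 dequeues):
  [1] u=0 | in ⊥ | out 3 | ==
  [2] u=1 | in ⊥ | out ⊥ | ==
  [3] u=2 | in ⊥ | out 1 | ==
  [4] u=3 | in ⊥ | out ⊥ | ==
  [5] u=4 | in ⊥ | out ⊥ | ==
  [6] u=5 | in 1 | out 0 | prev ⊥ | push {}
  [7] u=6 | in 0 | out 0 | prev ⊥ | push {1,2,3}
  [8] u=1 | in 0 | out 0 | prev ⊥ | push {6}
  [9] u=2 | in 0 | out ⊤ | prev 1 | push {5}
  [10] u=3 | in 0 | out 4 | prev ⊥ | push {1,4}
  [11] u=6 | in ⊤ | out ⊤ | prev 0 | push {2,3}
  [12] u=5 | in ⊤ | out ⊤ | prev 0 | push {6}
  [13] u=1 | in ⊤ | out ⊤ | prev 0 | push {}
  [14] u=4 | in 4 | out 2 | prev ⊥ | push {}
  [15] u=2 | in ⊤ | out ⊤ | ==
  [16] u=3 | in ⊤ | out ⊤ | prev 4 | push {1,4}
  [17] u=6 | in ⊤ | out ⊤ | ==
  [18] u=1 | in ⊤ | out ⊤ | ==
  [19] u=4 | in ⊤ | out ⊤ | prev 2 | push {3,6}
  [20] u=3 | in ⊤ | out ⊤ | ==
  [21] u=6 | in ⊤ | out ⊤ | ==

Converged values:
  [0] 3
  [1] ⊤
  [2] ⊤
  [3] ⊤
  [4] ⊤
  [5] ⊤
  [6] ⊤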